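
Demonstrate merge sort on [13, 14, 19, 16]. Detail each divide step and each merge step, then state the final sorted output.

Merge sort trace:

Split: [13, 14, 19, 16] -> [13, 14] and [19, 16]
  Split: [13, 14] -> [13] and [14]
  Merge: [13] + [14] -> [13, 14]
  Split: [19, 16] -> [19] and [16]
  Merge: [19] + [16] -> [16, 19]
Merge: [13, 14] + [16, 19] -> [13, 14, 16, 19]

Final sorted array: [13, 14, 16, 19]

The merge sort proceeds by recursively splitting the array and merging sorted halves.
After all merges, the sorted array is [13, 14, 16, 19].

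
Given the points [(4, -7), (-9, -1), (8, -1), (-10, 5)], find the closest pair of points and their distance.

Computing all pairwise distances among 4 points:

d((4, -7), (-9, -1)) = 14.3178
d((4, -7), (8, -1)) = 7.2111
d((4, -7), (-10, 5)) = 18.4391
d((-9, -1), (8, -1)) = 17.0
d((-9, -1), (-10, 5)) = 6.0828 <-- minimum
d((8, -1), (-10, 5)) = 18.9737

Closest pair: (-9, -1) and (-10, 5) with distance 6.0828

The closest pair is (-9, -1) and (-10, 5) with Euclidean distance 6.0828. For 4 points, brute-force pairwise comparison is shown above. For large n, the divide-and-conquer algorithm (sort by x, recurse on halves, check the dividing strip) achieves O(n log n).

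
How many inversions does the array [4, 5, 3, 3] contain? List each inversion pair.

Finding inversions in [4, 5, 3, 3]:

(0, 2): arr[0]=4 > arr[2]=3
(0, 3): arr[0]=4 > arr[3]=3
(1, 2): arr[1]=5 > arr[2]=3
(1, 3): arr[1]=5 > arr[3]=3

Total inversions: 4

The array has 4 inversion(s): (0,2), (0,3), (1,2), (1,3). Each pair (i,j) satisfies i < j and arr[i] > arr[j].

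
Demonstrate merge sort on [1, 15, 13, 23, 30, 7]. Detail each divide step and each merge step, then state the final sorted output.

Merge sort trace:

Split: [1, 15, 13, 23, 30, 7] -> [1, 15, 13] and [23, 30, 7]
  Split: [1, 15, 13] -> [1] and [15, 13]
    Split: [15, 13] -> [15] and [13]
    Merge: [15] + [13] -> [13, 15]
  Merge: [1] + [13, 15] -> [1, 13, 15]
  Split: [23, 30, 7] -> [23] and [30, 7]
    Split: [30, 7] -> [30] and [7]
    Merge: [30] + [7] -> [7, 30]
  Merge: [23] + [7, 30] -> [7, 23, 30]
Merge: [1, 13, 15] + [7, 23, 30] -> [1, 7, 13, 15, 23, 30]

Final sorted array: [1, 7, 13, 15, 23, 30]

The merge sort proceeds by recursively splitting the array and merging sorted halves.
After all merges, the sorted array is [1, 7, 13, 15, 23, 30].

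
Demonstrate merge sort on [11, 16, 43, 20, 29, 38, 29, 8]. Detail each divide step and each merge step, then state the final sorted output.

Merge sort trace:

Split: [11, 16, 43, 20, 29, 38, 29, 8] -> [11, 16, 43, 20] and [29, 38, 29, 8]
  Split: [11, 16, 43, 20] -> [11, 16] and [43, 20]
    Split: [11, 16] -> [11] and [16]
    Merge: [11] + [16] -> [11, 16]
    Split: [43, 20] -> [43] and [20]
    Merge: [43] + [20] -> [20, 43]
  Merge: [11, 16] + [20, 43] -> [11, 16, 20, 43]
  Split: [29, 38, 29, 8] -> [29, 38] and [29, 8]
    Split: [29, 38] -> [29] and [38]
    Merge: [29] + [38] -> [29, 38]
    Split: [29, 8] -> [29] and [8]
    Merge: [29] + [8] -> [8, 29]
  Merge: [29, 38] + [8, 29] -> [8, 29, 29, 38]
Merge: [11, 16, 20, 43] + [8, 29, 29, 38] -> [8, 11, 16, 20, 29, 29, 38, 43]

Final sorted array: [8, 11, 16, 20, 29, 29, 38, 43]

The merge sort proceeds by recursively splitting the array and merging sorted halves.
After all merges, the sorted array is [8, 11, 16, 20, 29, 29, 38, 43].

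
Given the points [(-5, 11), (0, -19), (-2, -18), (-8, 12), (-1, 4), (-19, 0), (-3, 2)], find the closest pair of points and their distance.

Computing all pairwise distances among 7 points:

d((-5, 11), (0, -19)) = 30.4138
d((-5, 11), (-2, -18)) = 29.1548
d((-5, 11), (-8, 12)) = 3.1623
d((-5, 11), (-1, 4)) = 8.0623
d((-5, 11), (-19, 0)) = 17.8045
d((-5, 11), (-3, 2)) = 9.2195
d((0, -19), (-2, -18)) = 2.2361 <-- minimum
d((0, -19), (-8, 12)) = 32.0156
d((0, -19), (-1, 4)) = 23.0217
d((0, -19), (-19, 0)) = 26.8701
d((0, -19), (-3, 2)) = 21.2132
d((-2, -18), (-8, 12)) = 30.5941
d((-2, -18), (-1, 4)) = 22.0227
d((-2, -18), (-19, 0)) = 24.7588
d((-2, -18), (-3, 2)) = 20.025
d((-8, 12), (-1, 4)) = 10.6301
d((-8, 12), (-19, 0)) = 16.2788
d((-8, 12), (-3, 2)) = 11.1803
d((-1, 4), (-19, 0)) = 18.4391
d((-1, 4), (-3, 2)) = 2.8284
d((-19, 0), (-3, 2)) = 16.1245

Closest pair: (0, -19) and (-2, -18) with distance 2.2361

The closest pair is (0, -19) and (-2, -18) with Euclidean distance 2.2361. For 7 points, brute-force pairwise comparison is shown above. For large n, the divide-and-conquer algorithm (sort by x, recurse on halves, check the dividing strip) achieves O(n log n).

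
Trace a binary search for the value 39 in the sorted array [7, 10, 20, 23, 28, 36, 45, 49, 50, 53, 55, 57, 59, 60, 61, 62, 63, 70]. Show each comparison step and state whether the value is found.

Binary search for 39 in [7, 10, 20, 23, 28, 36, 45, 49, 50, 53, 55, 57, 59, 60, 61, 62, 63, 70]:

lo=0, hi=17, mid=8, arr[mid]=50 -> 50 > 39, search left half
lo=0, hi=7, mid=3, arr[mid]=23 -> 23 < 39, search right half
lo=4, hi=7, mid=5, arr[mid]=36 -> 36 < 39, search right half
lo=6, hi=7, mid=6, arr[mid]=45 -> 45 > 39, search left half
lo=6 > hi=5, target 39 not found

Binary search determines that 39 is not in the array after 4 comparisons. The search space was exhausted without finding the target.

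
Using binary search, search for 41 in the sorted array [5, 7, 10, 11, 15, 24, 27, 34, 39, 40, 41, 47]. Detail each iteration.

Binary search for 41 in [5, 7, 10, 11, 15, 24, 27, 34, 39, 40, 41, 47]:

lo=0, hi=11, mid=5, arr[mid]=24 -> 24 < 41, search right half
lo=6, hi=11, mid=8, arr[mid]=39 -> 39 < 41, search right half
lo=9, hi=11, mid=10, arr[mid]=41 -> Found target at index 10!

Binary search finds 41 at index 10 after 3 comparisons. The search repeatedly halves the search space by comparing with the middle element.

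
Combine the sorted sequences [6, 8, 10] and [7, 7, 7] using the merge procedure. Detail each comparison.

Merging process:

Compare 6 vs 7: take 6 from left. Merged: [6]
Compare 8 vs 7: take 7 from right. Merged: [6, 7]
Compare 8 vs 7: take 7 from right. Merged: [6, 7, 7]
Compare 8 vs 7: take 7 from right. Merged: [6, 7, 7, 7]
Append remaining from left: [8, 10]. Merged: [6, 7, 7, 7, 8, 10]

Final merged array: [6, 7, 7, 7, 8, 10]
Total comparisons: 4

The merged array is [6, 7, 7, 7, 8, 10], requiring 4 comparisons. The merge step runs in O(n) time where n is the total number of elements.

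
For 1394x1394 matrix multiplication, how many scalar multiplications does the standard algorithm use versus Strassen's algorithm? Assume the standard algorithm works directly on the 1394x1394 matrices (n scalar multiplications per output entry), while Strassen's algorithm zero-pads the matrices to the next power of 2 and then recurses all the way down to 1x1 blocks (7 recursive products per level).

Matrix multiplication for 1394x1394 matrices:

Strassen's algorithm requires power-of-2 dimensions. Pad 1394x1394 to 2048x2048 (next power of 2).

Standard algorithm: 1394^3 = 2708870984 multiplications
Strassen's algorithm: 7^(log2(2048)) = 7^11 = 1977326743 multiplications
Savings: 2708870984 - 1977326743 = 731544241 multiplications

Standard: 2708870984 multiplications (1394^3). Strassen: 1977326743 multiplications (7^11, after padding to 2048x2048). Strassen reduces 8 recursive multiplications to 7 at each level.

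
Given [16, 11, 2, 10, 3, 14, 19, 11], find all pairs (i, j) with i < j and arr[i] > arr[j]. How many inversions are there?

Finding inversions in [16, 11, 2, 10, 3, 14, 19, 11]:

(0, 1): arr[0]=16 > arr[1]=11
(0, 2): arr[0]=16 > arr[2]=2
(0, 3): arr[0]=16 > arr[3]=10
(0, 4): arr[0]=16 > arr[4]=3
(0, 5): arr[0]=16 > arr[5]=14
(0, 7): arr[0]=16 > arr[7]=11
(1, 2): arr[1]=11 > arr[2]=2
(1, 3): arr[1]=11 > arr[3]=10
(1, 4): arr[1]=11 > arr[4]=3
(3, 4): arr[3]=10 > arr[4]=3
(5, 7): arr[5]=14 > arr[7]=11
(6, 7): arr[6]=19 > arr[7]=11

Total inversions: 12

The array has 12 inversion(s): (0,1), (0,2), (0,3), (0,4), (0,5), (0,7), (1,2), (1,3), (1,4), (3,4), (5,7), (6,7). Each pair (i,j) satisfies i < j and arr[i] > arr[j].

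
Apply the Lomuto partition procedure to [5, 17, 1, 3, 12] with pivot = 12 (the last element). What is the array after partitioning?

Lomuto partition with pivot = 12:

Initial array: [5, 17, 1, 3, 12]

arr[0]=5 <= 12: swap with position 0, array becomes [5, 17, 1, 3, 12]
arr[1]=17 > 12: no swap
arr[2]=1 <= 12: swap with position 1, array becomes [5, 1, 17, 3, 12]
arr[3]=3 <= 12: swap with position 2, array becomes [5, 1, 3, 17, 12]

Place pivot at position 3: [5, 1, 3, 12, 17]
Pivot position: 3

After partitioning with pivot 12, the array becomes [5, 1, 3, 12, 17]. The pivot is placed at index 3. All elements to the left of the pivot are <= 12, and all elements to the right are > 12.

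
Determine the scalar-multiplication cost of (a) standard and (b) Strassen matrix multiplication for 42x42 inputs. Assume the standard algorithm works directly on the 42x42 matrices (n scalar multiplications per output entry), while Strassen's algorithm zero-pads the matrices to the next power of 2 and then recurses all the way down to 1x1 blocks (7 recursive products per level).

Matrix multiplication for 42x42 matrices:

Strassen's algorithm requires power-of-2 dimensions. Pad 42x42 to 64x64 (next power of 2).

Standard algorithm: 42^3 = 74088 multiplications
Strassen's algorithm: 7^(log2(64)) = 7^6 = 117649 multiplications
Difference: 74088 - 117649 = -43561 (Strassen uses MORE here due to padding overhead — for small or just-over-power-of-2 n, padding can outweigh the per-level savings)

Standard: 74088 multiplications (42^3). Strassen: 117649 multiplications (7^6, after padding to 64x64). Strassen reduces 8 recursive multiplications to 7 at each level.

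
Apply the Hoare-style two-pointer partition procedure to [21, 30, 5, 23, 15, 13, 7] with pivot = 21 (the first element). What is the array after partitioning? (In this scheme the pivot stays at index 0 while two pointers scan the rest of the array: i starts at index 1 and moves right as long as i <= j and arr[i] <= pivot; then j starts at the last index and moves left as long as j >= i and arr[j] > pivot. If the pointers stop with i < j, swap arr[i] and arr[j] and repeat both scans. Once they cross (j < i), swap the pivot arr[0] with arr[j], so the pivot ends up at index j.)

Hoare-style two-pointer partition with pivot = 21:

Initial array: [21, 30, 5, 23, 15, 13, 7]

Pointers start at i = 1, j = 6.
i stops at index 1 (arr[1]=30 > 21), j stops at index 6 (arr[6]=7 <= 21): swap arr[1] and arr[6], array becomes [21, 7, 5, 23, 15, 13, 30]
i stops at index 3 (arr[3]=23 > 21), j stops at index 5 (arr[5]=13 <= 21): swap arr[3] and arr[5], array becomes [21, 7, 5, 13, 15, 23, 30]
i ends at 5, j ends at 4: the pointers have crossed (j < i), so scanning stops.

Swap pivot arr[0] with arr[4] to place pivot at position 4: [15, 7, 5, 13, 21, 23, 30]
Pivot position: 4

After partitioning with pivot 21, the array becomes [15, 7, 5, 13, 21, 23, 30]. The pivot is placed at index 4. All elements to the left of the pivot are <= 21, and all elements to the right are > 21.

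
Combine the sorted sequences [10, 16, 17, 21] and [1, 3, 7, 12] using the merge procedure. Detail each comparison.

Merging process:

Compare 10 vs 1: take 1 from right. Merged: [1]
Compare 10 vs 3: take 3 from right. Merged: [1, 3]
Compare 10 vs 7: take 7 from right. Merged: [1, 3, 7]
Compare 10 vs 12: take 10 from left. Merged: [1, 3, 7, 10]
Compare 16 vs 12: take 12 from right. Merged: [1, 3, 7, 10, 12]
Append remaining from left: [16, 17, 21]. Merged: [1, 3, 7, 10, 12, 16, 17, 21]

Final merged array: [1, 3, 7, 10, 12, 16, 17, 21]
Total comparisons: 5

The merged array is [1, 3, 7, 10, 12, 16, 17, 21], requiring 5 comparisons. The merge step runs in O(n) time where n is the total number of elements.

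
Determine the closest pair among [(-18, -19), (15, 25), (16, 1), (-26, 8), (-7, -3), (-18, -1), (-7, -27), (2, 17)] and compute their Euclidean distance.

Computing all pairwise distances among 8 points:

d((-18, -19), (15, 25)) = 55.0
d((-18, -19), (16, 1)) = 39.4462
d((-18, -19), (-26, 8)) = 28.1603
d((-18, -19), (-7, -3)) = 19.4165
d((-18, -19), (-18, -1)) = 18.0
d((-18, -19), (-7, -27)) = 13.6015
d((-18, -19), (2, 17)) = 41.1825
d((15, 25), (16, 1)) = 24.0208
d((15, 25), (-26, 8)) = 44.3847
d((15, 25), (-7, -3)) = 35.609
d((15, 25), (-18, -1)) = 42.0119
d((15, 25), (-7, -27)) = 56.4624
d((15, 25), (2, 17)) = 15.2643
d((16, 1), (-26, 8)) = 42.5793
d((16, 1), (-7, -3)) = 23.3452
d((16, 1), (-18, -1)) = 34.0588
d((16, 1), (-7, -27)) = 36.2353
d((16, 1), (2, 17)) = 21.2603
d((-26, 8), (-7, -3)) = 21.9545
d((-26, 8), (-18, -1)) = 12.0416
d((-26, 8), (-7, -27)) = 39.8246
d((-26, 8), (2, 17)) = 29.4109
d((-7, -3), (-18, -1)) = 11.1803 <-- minimum
d((-7, -3), (-7, -27)) = 24.0
d((-7, -3), (2, 17)) = 21.9317
d((-18, -1), (-7, -27)) = 28.2312
d((-18, -1), (2, 17)) = 26.9072
d((-7, -27), (2, 17)) = 44.911

Closest pair: (-7, -3) and (-18, -1) with distance 11.1803

The closest pair is (-7, -3) and (-18, -1) with Euclidean distance 11.1803. For 8 points, brute-force pairwise comparison is shown above. For large n, the divide-and-conquer algorithm (sort by x, recurse on halves, check the dividing strip) achieves O(n log n).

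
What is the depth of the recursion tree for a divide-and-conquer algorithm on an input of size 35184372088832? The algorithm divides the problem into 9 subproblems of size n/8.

For divide and conquer with division factor 8:

Problem sizes at each level:
Level 0: 35184372088832
Level 1: 4398046511104
Level 2: 549755813888
Level 3: 68719476736
Level 4: 8589934592
Level 5: 1073741824
Level 6: 134217728
Level 7: 16777216
Level 8: 2097152
Level 9: 262144
Level 10: 32768
Level 11: 4096
Level 12: 512
Level 13: 64
Level 14: 8
Level 15: 1

The root is level 0 and the size-1 base case is level 15 (the tree spans levels 0 through 15, i.e. 16 levels counting the root), so the depth is the number of divisions: log_8(35184372088832) = 15

The recursion tree depth is log_8(35184372088832) = 15. At each level, the problem size is divided by 8, so it takes 15 divisions to reduce to a base case of size 1. The algorithm makes 9 recursive calls at each level.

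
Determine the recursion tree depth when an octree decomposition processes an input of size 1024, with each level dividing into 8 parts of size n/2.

For divide and conquer with division factor 2:

Problem sizes at each level:
Level 0: 1024
Level 1: 512
Level 2: 256
Level 3: 128
Level 4: 64
Level 5: 32
Level 6: 16
Level 7: 8
Level 8: 4
Level 9: 2
Level 10: 1

The root is level 0 and the size-1 base case is level 10 (the tree spans levels 0 through 10, i.e. 11 levels counting the root), so the depth is the number of divisions: log_2(1024) = 10

The recursion tree depth is log_2(1024) = 10. At each level, the problem size is divided by 2, so it takes 10 divisions to reduce to a base case of size 1. The algorithm makes 8 recursive calls at each level.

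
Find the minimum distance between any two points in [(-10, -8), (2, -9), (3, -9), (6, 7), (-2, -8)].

Computing all pairwise distances among 5 points:

d((-10, -8), (2, -9)) = 12.0416
d((-10, -8), (3, -9)) = 13.0384
d((-10, -8), (6, 7)) = 21.9317
d((-10, -8), (-2, -8)) = 8.0
d((2, -9), (3, -9)) = 1.0 <-- minimum
d((2, -9), (6, 7)) = 16.4924
d((2, -9), (-2, -8)) = 4.1231
d((3, -9), (6, 7)) = 16.2788
d((3, -9), (-2, -8)) = 5.099
d((6, 7), (-2, -8)) = 17.0

Closest pair: (2, -9) and (3, -9) with distance 1.0

The closest pair is (2, -9) and (3, -9) with Euclidean distance 1.0. For 5 points, brute-force pairwise comparison is shown above. For large n, the divide-and-conquer algorithm (sort by x, recurse on halves, check the dividing strip) achieves O(n log n).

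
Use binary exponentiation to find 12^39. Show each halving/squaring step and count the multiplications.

Computing 12^39 by squaring (build up from 12^1; each line after the first costs one multiplication):

12^1 = 12
12^2 = (12^1)^2 = 12^2 = 144
12^4 = (12^2)^2 = 144^2 = 20736
12^8 = (12^4)^2 = 20736^2 = 429981696
12^9 = 12 * 12^8 = 12 * 429981696 = 5159780352
12^18 = (12^9)^2 = 5159780352^2 = 26623333280885243904
12^19 = 12 * 12^18 = 12 * 26623333280885243904 = 319479999370622926848
12^38 = (12^19)^2 = 319479999370622926848^2 = 102067469997853225734913580209377959215104
12^39 = 12 * 12^38 = 12 * 102067469997853225734913580209377959215104 = 1224809639974238708818962962512535510581248

Result: 1224809639974238708818962962512535510581248
Multiplications needed: 8 (8 lines after 12^1)

12^39 = 1224809639974238708818962962512535510581248. Using exponentiation by squaring, this requires 8 multiplications. The key idea: if the exponent is even, square the half-power; if odd, multiply by the base once.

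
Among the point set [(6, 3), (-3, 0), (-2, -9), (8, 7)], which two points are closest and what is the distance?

Computing all pairwise distances among 4 points:

d((6, 3), (-3, 0)) = 9.4868
d((6, 3), (-2, -9)) = 14.4222
d((6, 3), (8, 7)) = 4.4721 <-- minimum
d((-3, 0), (-2, -9)) = 9.0554
d((-3, 0), (8, 7)) = 13.0384
d((-2, -9), (8, 7)) = 18.868

Closest pair: (6, 3) and (8, 7) with distance 4.4721

The closest pair is (6, 3) and (8, 7) with Euclidean distance 4.4721. For 4 points, brute-force pairwise comparison is shown above. For large n, the divide-and-conquer algorithm (sort by x, recurse on halves, check the dividing strip) achieves O(n log n).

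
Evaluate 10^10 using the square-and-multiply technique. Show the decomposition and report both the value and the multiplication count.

Computing 10^10 by squaring (build up from 10^1; each line after the first costs one multiplication):

10^1 = 10
10^2 = (10^1)^2 = 10^2 = 100
10^4 = (10^2)^2 = 100^2 = 10000
10^5 = 10 * 10^4 = 10 * 10000 = 100000
10^10 = (10^5)^2 = 100000^2 = 10000000000

Result: 10000000000
Multiplications needed: 4 (4 lines after 10^1)

10^10 = 10000000000. Using exponentiation by squaring, this requires 4 multiplications. The key idea: if the exponent is even, square the half-power; if odd, multiply by the base once.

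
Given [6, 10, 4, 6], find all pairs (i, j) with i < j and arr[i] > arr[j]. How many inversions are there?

Finding inversions in [6, 10, 4, 6]:

(0, 2): arr[0]=6 > arr[2]=4
(1, 2): arr[1]=10 > arr[2]=4
(1, 3): arr[1]=10 > arr[3]=6

Total inversions: 3

The array has 3 inversion(s): (0,2), (1,2), (1,3). Each pair (i,j) satisfies i < j and arr[i] > arr[j].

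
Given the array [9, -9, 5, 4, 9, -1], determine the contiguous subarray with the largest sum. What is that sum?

Using Kadane's algorithm on [9, -9, 5, 4, 9, -1]:

Scanning through the array:
Position 1 (value -9): max_ending_here = 0, max_so_far = 9
Position 2 (value 5): max_ending_here = 5, max_so_far = 9
Position 3 (value 4): max_ending_here = 9, max_so_far = 9
Position 4 (value 9): max_ending_here = 18, max_so_far = 18
Position 5 (value -1): max_ending_here = 17, max_so_far = 18

Maximum subarray: [9, -9, 5, 4, 9]
Maximum sum: 18

The maximum subarray is [9, -9, 5, 4, 9] with sum 18. This subarray runs from index 0 to index 4.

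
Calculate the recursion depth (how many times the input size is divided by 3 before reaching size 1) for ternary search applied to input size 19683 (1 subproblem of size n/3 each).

For divide and conquer with division factor 3:

Problem sizes at each level:
Level 0: 19683
Level 1: 6561
Level 2: 2187
Level 3: 729
Level 4: 243
Level 5: 81
Level 6: 27
Level 7: 9
Level 8: 3
Level 9: 1

The root is level 0 and the size-1 base case is level 9 (the tree spans levels 0 through 9, i.e. 10 levels counting the root), so the depth is the number of divisions: log_3(19683) = 9

The recursion tree depth is log_3(19683) = 9. At each level, the problem size is divided by 3, so it takes 9 divisions to reduce to a base case of size 1. The algorithm makes 1 recursive call at each level.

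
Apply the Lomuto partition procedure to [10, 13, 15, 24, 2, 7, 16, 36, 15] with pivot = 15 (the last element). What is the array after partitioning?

Lomuto partition with pivot = 15:

Initial array: [10, 13, 15, 24, 2, 7, 16, 36, 15]

arr[0]=10 <= 15: swap with position 0, array becomes [10, 13, 15, 24, 2, 7, 16, 36, 15]
arr[1]=13 <= 15: swap with position 1, array becomes [10, 13, 15, 24, 2, 7, 16, 36, 15]
arr[2]=15 <= 15: swap with position 2, array becomes [10, 13, 15, 24, 2, 7, 16, 36, 15]
arr[3]=24 > 15: no swap
arr[4]=2 <= 15: swap with position 3, array becomes [10, 13, 15, 2, 24, 7, 16, 36, 15]
arr[5]=7 <= 15: swap with position 4, array becomes [10, 13, 15, 2, 7, 24, 16, 36, 15]
arr[6]=16 > 15: no swap
arr[7]=36 > 15: no swap

Place pivot at position 5: [10, 13, 15, 2, 7, 15, 16, 36, 24]
Pivot position: 5

After partitioning with pivot 15, the array becomes [10, 13, 15, 2, 7, 15, 16, 36, 24]. The pivot is placed at index 5. All elements to the left of the pivot are <= 15, and all elements to the right are > 15.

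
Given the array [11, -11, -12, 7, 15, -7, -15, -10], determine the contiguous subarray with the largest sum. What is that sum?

Using Kadane's algorithm on [11, -11, -12, 7, 15, -7, -15, -10]:

Scanning through the array:
Position 1 (value -11): max_ending_here = 0, max_so_far = 11
Position 2 (value -12): max_ending_here = -12, max_so_far = 11
Position 3 (value 7): max_ending_here = 7, max_so_far = 11
Position 4 (value 15): max_ending_here = 22, max_so_far = 22
Position 5 (value -7): max_ending_here = 15, max_so_far = 22
Position 6 (value -15): max_ending_here = 0, max_so_far = 22
Position 7 (value -10): max_ending_here = -10, max_so_far = 22

Maximum subarray: [7, 15]
Maximum sum: 22

The maximum subarray is [7, 15] with sum 22. This subarray runs from index 3 to index 4.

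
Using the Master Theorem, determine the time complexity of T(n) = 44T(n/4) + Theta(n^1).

Master Theorem for T(n) = 44T(n/4) + O(n^1):

a = 44, b = 4, c = 1
log_b(a) = log_4(44) = 2.7297

Case 1: c = 1 < log_4(44) = 2.7297
T(n) = O(n^(log_4 44))

For T(n) = 44T(n/4) + O(n^1): log_4(44) = 2.7297. This is Case 1 of the Master Theorem (c < log_b(a), work dominated by leaves), giving O(n^(log_4 44)).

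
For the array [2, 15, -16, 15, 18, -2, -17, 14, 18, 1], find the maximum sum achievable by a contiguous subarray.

Using Kadane's algorithm on [2, 15, -16, 15, 18, -2, -17, 14, 18, 1]:

Scanning through the array:
Position 1 (value 15): max_ending_here = 17, max_so_far = 17
Position 2 (value -16): max_ending_here = 1, max_so_far = 17
Position 3 (value 15): max_ending_here = 16, max_so_far = 17
Position 4 (value 18): max_ending_here = 34, max_so_far = 34
Position 5 (value -2): max_ending_here = 32, max_so_far = 34
Position 6 (value -17): max_ending_here = 15, max_so_far = 34
Position 7 (value 14): max_ending_here = 29, max_so_far = 34
Position 8 (value 18): max_ending_here = 47, max_so_far = 47
Position 9 (value 1): max_ending_here = 48, max_so_far = 48

Maximum subarray: [2, 15, -16, 15, 18, -2, -17, 14, 18, 1]
Maximum sum: 48

The maximum subarray is [2, 15, -16, 15, 18, -2, -17, 14, 18, 1] with sum 48. This subarray runs from index 0 to index 9.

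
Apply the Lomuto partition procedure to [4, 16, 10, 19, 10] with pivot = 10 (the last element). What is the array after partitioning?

Lomuto partition with pivot = 10:

Initial array: [4, 16, 10, 19, 10]

arr[0]=4 <= 10: swap with position 0, array becomes [4, 16, 10, 19, 10]
arr[1]=16 > 10: no swap
arr[2]=10 <= 10: swap with position 1, array becomes [4, 10, 16, 19, 10]
arr[3]=19 > 10: no swap

Place pivot at position 2: [4, 10, 10, 19, 16]
Pivot position: 2

After partitioning with pivot 10, the array becomes [4, 10, 10, 19, 16]. The pivot is placed at index 2. All elements to the left of the pivot are <= 10, and all elements to the right are > 10.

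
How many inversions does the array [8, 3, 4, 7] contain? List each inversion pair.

Finding inversions in [8, 3, 4, 7]:

(0, 1): arr[0]=8 > arr[1]=3
(0, 2): arr[0]=8 > arr[2]=4
(0, 3): arr[0]=8 > arr[3]=7

Total inversions: 3

The array has 3 inversion(s): (0,1), (0,2), (0,3). Each pair (i,j) satisfies i < j and arr[i] > arr[j].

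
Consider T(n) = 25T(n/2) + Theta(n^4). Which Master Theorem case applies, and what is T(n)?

Master Theorem for T(n) = 25T(n/2) + O(n^4):

a = 25, b = 2, c = 4
log_b(a) = log_2(25) = 4.6439

Case 1: c = 4 < log_2(25) = 4.6439
T(n) = O(n^(log_2 25))

For T(n) = 25T(n/2) + O(n^4): log_2(25) = 4.6439. This is Case 1 of the Master Theorem (c < log_b(a), work dominated by leaves), giving O(n^(log_2 25)).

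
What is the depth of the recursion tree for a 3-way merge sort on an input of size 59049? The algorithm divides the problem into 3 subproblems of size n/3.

For divide and conquer with division factor 3:

Problem sizes at each level:
Level 0: 59049
Level 1: 19683
Level 2: 6561
Level 3: 2187
Level 4: 729
Level 5: 243
Level 6: 81
Level 7: 27
Level 8: 9
Level 9: 3
Level 10: 1

The root is level 0 and the size-1 base case is level 10 (the tree spans levels 0 through 10, i.e. 11 levels counting the root), so the depth is the number of divisions: log_3(59049) = 10

The recursion tree depth is log_3(59049) = 10. At each level, the problem size is divided by 3, so it takes 10 divisions to reduce to a base case of size 1. The algorithm makes 3 recursive calls at each level.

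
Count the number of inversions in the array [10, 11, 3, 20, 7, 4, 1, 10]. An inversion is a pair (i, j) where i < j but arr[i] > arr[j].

Finding inversions in [10, 11, 3, 20, 7, 4, 1, 10]:

(0, 2): arr[0]=10 > arr[2]=3
(0, 4): arr[0]=10 > arr[4]=7
(0, 5): arr[0]=10 > arr[5]=4
(0, 6): arr[0]=10 > arr[6]=1
(1, 2): arr[1]=11 > arr[2]=3
(1, 4): arr[1]=11 > arr[4]=7
(1, 5): arr[1]=11 > arr[5]=4
(1, 6): arr[1]=11 > arr[6]=1
(1, 7): arr[1]=11 > arr[7]=10
(2, 6): arr[2]=3 > arr[6]=1
(3, 4): arr[3]=20 > arr[4]=7
(3, 5): arr[3]=20 > arr[5]=4
(3, 6): arr[3]=20 > arr[6]=1
(3, 7): arr[3]=20 > arr[7]=10
(4, 5): arr[4]=7 > arr[5]=4
(4, 6): arr[4]=7 > arr[6]=1
(5, 6): arr[5]=4 > arr[6]=1

Total inversions: 17

The array has 17 inversion(s): (0,2), (0,4), (0,5), (0,6), (1,2), (1,4), (1,5), (1,6), (1,7), (2,6), (3,4), (3,5), (3,6), (3,7), (4,5), (4,6), (5,6). Each pair (i,j) satisfies i < j and arr[i] > arr[j].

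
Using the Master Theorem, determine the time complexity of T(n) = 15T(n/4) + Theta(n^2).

Master Theorem for T(n) = 15T(n/4) + O(n^2):

a = 15, b = 4, c = 2
log_b(a) = log_4(15) = 1.9534

Case 3: c = 2 > log_4(15) = 1.9534
T(n) = O(n^2) = O(n^2)

For T(n) = 15T(n/4) + O(n^2): log_4(15) = 1.9534. This is Case 3 of the Master Theorem (c > log_b(a), work dominated by root), giving O(n^2).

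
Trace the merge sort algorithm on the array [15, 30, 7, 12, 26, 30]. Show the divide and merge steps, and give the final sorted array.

Merge sort trace:

Split: [15, 30, 7, 12, 26, 30] -> [15, 30, 7] and [12, 26, 30]
  Split: [15, 30, 7] -> [15] and [30, 7]
    Split: [30, 7] -> [30] and [7]
    Merge: [30] + [7] -> [7, 30]
  Merge: [15] + [7, 30] -> [7, 15, 30]
  Split: [12, 26, 30] -> [12] and [26, 30]
    Split: [26, 30] -> [26] and [30]
    Merge: [26] + [30] -> [26, 30]
  Merge: [12] + [26, 30] -> [12, 26, 30]
Merge: [7, 15, 30] + [12, 26, 30] -> [7, 12, 15, 26, 30, 30]

Final sorted array: [7, 12, 15, 26, 30, 30]

The merge sort proceeds by recursively splitting the array and merging sorted halves.
After all merges, the sorted array is [7, 12, 15, 26, 30, 30].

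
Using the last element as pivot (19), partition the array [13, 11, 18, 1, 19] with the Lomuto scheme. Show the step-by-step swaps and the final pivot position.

Lomuto partition with pivot = 19:

Initial array: [13, 11, 18, 1, 19]

arr[0]=13 <= 19: swap with position 0, array becomes [13, 11, 18, 1, 19]
arr[1]=11 <= 19: swap with position 1, array becomes [13, 11, 18, 1, 19]
arr[2]=18 <= 19: swap with position 2, array becomes [13, 11, 18, 1, 19]
arr[3]=1 <= 19: swap with position 3, array becomes [13, 11, 18, 1, 19]

Place pivot at position 4: [13, 11, 18, 1, 19]
Pivot position: 4

After partitioning with pivot 19, the array becomes [13, 11, 18, 1, 19]. The pivot is placed at index 4. All elements to the left of the pivot are <= 19, and all elements to the right are > 19.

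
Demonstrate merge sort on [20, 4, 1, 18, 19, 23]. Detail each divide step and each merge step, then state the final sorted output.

Merge sort trace:

Split: [20, 4, 1, 18, 19, 23] -> [20, 4, 1] and [18, 19, 23]
  Split: [20, 4, 1] -> [20] and [4, 1]
    Split: [4, 1] -> [4] and [1]
    Merge: [4] + [1] -> [1, 4]
  Merge: [20] + [1, 4] -> [1, 4, 20]
  Split: [18, 19, 23] -> [18] and [19, 23]
    Split: [19, 23] -> [19] and [23]
    Merge: [19] + [23] -> [19, 23]
  Merge: [18] + [19, 23] -> [18, 19, 23]
Merge: [1, 4, 20] + [18, 19, 23] -> [1, 4, 18, 19, 20, 23]

Final sorted array: [1, 4, 18, 19, 20, 23]

The merge sort proceeds by recursively splitting the array and merging sorted halves.
After all merges, the sorted array is [1, 4, 18, 19, 20, 23].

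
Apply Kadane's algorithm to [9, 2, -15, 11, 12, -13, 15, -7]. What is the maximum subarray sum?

Using Kadane's algorithm on [9, 2, -15, 11, 12, -13, 15, -7]:

Scanning through the array:
Position 1 (value 2): max_ending_here = 11, max_so_far = 11
Position 2 (value -15): max_ending_here = -4, max_so_far = 11
Position 3 (value 11): max_ending_here = 11, max_so_far = 11
Position 4 (value 12): max_ending_here = 23, max_so_far = 23
Position 5 (value -13): max_ending_here = 10, max_so_far = 23
Position 6 (value 15): max_ending_here = 25, max_so_far = 25
Position 7 (value -7): max_ending_here = 18, max_so_far = 25

Maximum subarray: [11, 12, -13, 15]
Maximum sum: 25

The maximum subarray is [11, 12, -13, 15] with sum 25. This subarray runs from index 3 to index 6.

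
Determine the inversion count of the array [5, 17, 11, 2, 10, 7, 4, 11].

Finding inversions in [5, 17, 11, 2, 10, 7, 4, 11]:

(0, 3): arr[0]=5 > arr[3]=2
(0, 6): arr[0]=5 > arr[6]=4
(1, 2): arr[1]=17 > arr[2]=11
(1, 3): arr[1]=17 > arr[3]=2
(1, 4): arr[1]=17 > arr[4]=10
(1, 5): arr[1]=17 > arr[5]=7
(1, 6): arr[1]=17 > arr[6]=4
(1, 7): arr[1]=17 > arr[7]=11
(2, 3): arr[2]=11 > arr[3]=2
(2, 4): arr[2]=11 > arr[4]=10
(2, 5): arr[2]=11 > arr[5]=7
(2, 6): arr[2]=11 > arr[6]=4
(4, 5): arr[4]=10 > arr[5]=7
(4, 6): arr[4]=10 > arr[6]=4
(5, 6): arr[5]=7 > arr[6]=4

Total inversions: 15

The array has 15 inversion(s): (0,3), (0,6), (1,2), (1,3), (1,4), (1,5), (1,6), (1,7), (2,3), (2,4), (2,5), (2,6), (4,5), (4,6), (5,6). Each pair (i,j) satisfies i < j and arr[i] > arr[j].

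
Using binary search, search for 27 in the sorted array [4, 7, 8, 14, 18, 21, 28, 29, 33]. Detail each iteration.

Binary search for 27 in [4, 7, 8, 14, 18, 21, 28, 29, 33]:

lo=0, hi=8, mid=4, arr[mid]=18 -> 18 < 27, search right half
lo=5, hi=8, mid=6, arr[mid]=28 -> 28 > 27, search left half
lo=5, hi=5, mid=5, arr[mid]=21 -> 21 < 27, search right half
lo=6 > hi=5, target 27 not found

Binary search determines that 27 is not in the array after 3 comparisons. The search space was exhausted without finding the target.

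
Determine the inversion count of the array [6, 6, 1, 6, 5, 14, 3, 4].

Finding inversions in [6, 6, 1, 6, 5, 14, 3, 4]:

(0, 2): arr[0]=6 > arr[2]=1
(0, 4): arr[0]=6 > arr[4]=5
(0, 6): arr[0]=6 > arr[6]=3
(0, 7): arr[0]=6 > arr[7]=4
(1, 2): arr[1]=6 > arr[2]=1
(1, 4): arr[1]=6 > arr[4]=5
(1, 6): arr[1]=6 > arr[6]=3
(1, 7): arr[1]=6 > arr[7]=4
(3, 4): arr[3]=6 > arr[4]=5
(3, 6): arr[3]=6 > arr[6]=3
(3, 7): arr[3]=6 > arr[7]=4
(4, 6): arr[4]=5 > arr[6]=3
(4, 7): arr[4]=5 > arr[7]=4
(5, 6): arr[5]=14 > arr[6]=3
(5, 7): arr[5]=14 > arr[7]=4

Total inversions: 15

The array has 15 inversion(s): (0,2), (0,4), (0,6), (0,7), (1,2), (1,4), (1,6), (1,7), (3,4), (3,6), (3,7), (4,6), (4,7), (5,6), (5,7). Each pair (i,j) satisfies i < j and arr[i] > arr[j].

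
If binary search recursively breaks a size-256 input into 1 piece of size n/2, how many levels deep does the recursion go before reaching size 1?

For divide and conquer with division factor 2:

Problem sizes at each level:
Level 0: 256
Level 1: 128
Level 2: 64
Level 3: 32
Level 4: 16
Level 5: 8
Level 6: 4
Level 7: 2
Level 8: 1

The root is level 0 and the size-1 base case is level 8 (the tree spans levels 0 through 8, i.e. 9 levels counting the root), so the depth is the number of divisions: log_2(256) = 8

The recursion tree depth is log_2(256) = 8. At each level, the problem size is divided by 2, so it takes 8 divisions to reduce to a base case of size 1. The algorithm makes 1 recursive call at each level.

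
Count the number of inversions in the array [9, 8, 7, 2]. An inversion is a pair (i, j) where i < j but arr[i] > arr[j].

Finding inversions in [9, 8, 7, 2]:

(0, 1): arr[0]=9 > arr[1]=8
(0, 2): arr[0]=9 > arr[2]=7
(0, 3): arr[0]=9 > arr[3]=2
(1, 2): arr[1]=8 > arr[2]=7
(1, 3): arr[1]=8 > arr[3]=2
(2, 3): arr[2]=7 > arr[3]=2

Total inversions: 6

The array has 6 inversion(s): (0,1), (0,2), (0,3), (1,2), (1,3), (2,3). Each pair (i,j) satisfies i < j and arr[i] > arr[j].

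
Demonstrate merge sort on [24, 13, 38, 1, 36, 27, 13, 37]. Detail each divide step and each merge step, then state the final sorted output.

Merge sort trace:

Split: [24, 13, 38, 1, 36, 27, 13, 37] -> [24, 13, 38, 1] and [36, 27, 13, 37]
  Split: [24, 13, 38, 1] -> [24, 13] and [38, 1]
    Split: [24, 13] -> [24] and [13]
    Merge: [24] + [13] -> [13, 24]
    Split: [38, 1] -> [38] and [1]
    Merge: [38] + [1] -> [1, 38]
  Merge: [13, 24] + [1, 38] -> [1, 13, 24, 38]
  Split: [36, 27, 13, 37] -> [36, 27] and [13, 37]
    Split: [36, 27] -> [36] and [27]
    Merge: [36] + [27] -> [27, 36]
    Split: [13, 37] -> [13] and [37]
    Merge: [13] + [37] -> [13, 37]
  Merge: [27, 36] + [13, 37] -> [13, 27, 36, 37]
Merge: [1, 13, 24, 38] + [13, 27, 36, 37] -> [1, 13, 13, 24, 27, 36, 37, 38]

Final sorted array: [1, 13, 13, 24, 27, 36, 37, 38]

The merge sort proceeds by recursively splitting the array and merging sorted halves.
After all merges, the sorted array is [1, 13, 13, 24, 27, 36, 37, 38].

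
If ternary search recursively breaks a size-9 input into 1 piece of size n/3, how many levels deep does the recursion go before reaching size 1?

For divide and conquer with division factor 3:

Problem sizes at each level:
Level 0: 9
Level 1: 3
Level 2: 1

The root is level 0 and the size-1 base case is level 2 (the tree spans levels 0 through 2, i.e. 3 levels counting the root), so the depth is the number of divisions: log_3(9) = 2

The recursion tree depth is log_3(9) = 2. At each level, the problem size is divided by 3, so it takes 2 divisions to reduce to a base case of size 1. The algorithm makes 1 recursive call at each level.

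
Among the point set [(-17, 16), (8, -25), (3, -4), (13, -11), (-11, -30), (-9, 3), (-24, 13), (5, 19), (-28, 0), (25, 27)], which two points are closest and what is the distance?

Computing all pairwise distances among 10 points:

d((-17, 16), (8, -25)) = 48.0208
d((-17, 16), (3, -4)) = 28.2843
d((-17, 16), (13, -11)) = 40.3609
d((-17, 16), (-11, -30)) = 46.3897
d((-17, 16), (-9, 3)) = 15.2643
d((-17, 16), (-24, 13)) = 7.6158 <-- minimum
d((-17, 16), (5, 19)) = 22.2036
d((-17, 16), (-28, 0)) = 19.4165
d((-17, 16), (25, 27)) = 43.4166
d((8, -25), (3, -4)) = 21.587
d((8, -25), (13, -11)) = 14.8661
d((8, -25), (-11, -30)) = 19.6469
d((8, -25), (-9, 3)) = 32.7567
d((8, -25), (-24, 13)) = 49.679
d((8, -25), (5, 19)) = 44.1022
d((8, -25), (-28, 0)) = 43.8292
d((8, -25), (25, 27)) = 54.7083
d((3, -4), (13, -11)) = 12.2066
d((3, -4), (-11, -30)) = 29.5296
d((3, -4), (-9, 3)) = 13.8924
d((3, -4), (-24, 13)) = 31.9061
d((3, -4), (5, 19)) = 23.0868
d((3, -4), (-28, 0)) = 31.257
d((3, -4), (25, 27)) = 38.0132
d((13, -11), (-11, -30)) = 30.6105
d((13, -11), (-9, 3)) = 26.0768
d((13, -11), (-24, 13)) = 44.1022
d((13, -11), (5, 19)) = 31.0483
d((13, -11), (-28, 0)) = 42.45
d((13, -11), (25, 27)) = 39.8497
d((-11, -30), (-9, 3)) = 33.0606
d((-11, -30), (-24, 13)) = 44.9222
d((-11, -30), (5, 19)) = 51.5461
d((-11, -30), (-28, 0)) = 34.4819
d((-11, -30), (25, 27)) = 67.4166
d((-9, 3), (-24, 13)) = 18.0278
d((-9, 3), (5, 19)) = 21.2603
d((-9, 3), (-28, 0)) = 19.2354
d((-9, 3), (25, 27)) = 41.6173
d((-24, 13), (5, 19)) = 29.6142
d((-24, 13), (-28, 0)) = 13.6015
d((-24, 13), (25, 27)) = 50.9608
d((5, 19), (-28, 0)) = 38.0789
d((5, 19), (25, 27)) = 21.5407
d((-28, 0), (25, 27)) = 59.4811

Closest pair: (-17, 16) and (-24, 13) with distance 7.6158

The closest pair is (-17, 16) and (-24, 13) with Euclidean distance 7.6158. For 10 points, brute-force pairwise comparison is shown above. For large n, the divide-and-conquer algorithm (sort by x, recurse on halves, check the dividing strip) achieves O(n log n).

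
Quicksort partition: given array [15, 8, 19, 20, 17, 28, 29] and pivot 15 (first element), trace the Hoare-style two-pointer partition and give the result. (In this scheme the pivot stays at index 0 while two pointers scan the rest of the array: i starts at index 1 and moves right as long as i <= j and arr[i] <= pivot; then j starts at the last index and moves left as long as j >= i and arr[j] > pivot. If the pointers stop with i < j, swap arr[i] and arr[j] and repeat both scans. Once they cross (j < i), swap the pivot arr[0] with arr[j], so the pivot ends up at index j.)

Hoare-style two-pointer partition with pivot = 15:

Initial array: [15, 8, 19, 20, 17, 28, 29]

Pointers start at i = 1, j = 6.
i ends at 2, j ends at 1: the pointers have crossed (j < i), so scanning stops.

Swap pivot arr[0] with arr[1] to place pivot at position 1: [8, 15, 19, 20, 17, 28, 29]
Pivot position: 1

After partitioning with pivot 15, the array becomes [8, 15, 19, 20, 17, 28, 29]. The pivot is placed at index 1. All elements to the left of the pivot are <= 15, and all elements to the right are > 15.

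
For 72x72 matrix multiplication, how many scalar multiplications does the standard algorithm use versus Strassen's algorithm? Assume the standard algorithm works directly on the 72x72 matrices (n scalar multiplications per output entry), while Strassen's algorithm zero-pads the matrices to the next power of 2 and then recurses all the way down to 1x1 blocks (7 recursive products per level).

Matrix multiplication for 72x72 matrices:

Strassen's algorithm requires power-of-2 dimensions. Pad 72x72 to 128x128 (next power of 2).

Standard algorithm: 72^3 = 373248 multiplications
Strassen's algorithm: 7^(log2(128)) = 7^7 = 823543 multiplications
Difference: 373248 - 823543 = -450295 (Strassen uses MORE here due to padding overhead — for small or just-over-power-of-2 n, padding can outweigh the per-level savings)

Standard: 373248 multiplications (72^3). Strassen: 823543 multiplications (7^7, after padding to 128x128). Strassen reduces 8 recursive multiplications to 7 at each level.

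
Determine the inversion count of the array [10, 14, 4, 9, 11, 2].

Finding inversions in [10, 14, 4, 9, 11, 2]:

(0, 2): arr[0]=10 > arr[2]=4
(0, 3): arr[0]=10 > arr[3]=9
(0, 5): arr[0]=10 > arr[5]=2
(1, 2): arr[1]=14 > arr[2]=4
(1, 3): arr[1]=14 > arr[3]=9
(1, 4): arr[1]=14 > arr[4]=11
(1, 5): arr[1]=14 > arr[5]=2
(2, 5): arr[2]=4 > arr[5]=2
(3, 5): arr[3]=9 > arr[5]=2
(4, 5): arr[4]=11 > arr[5]=2

Total inversions: 10

The array has 10 inversion(s): (0,2), (0,3), (0,5), (1,2), (1,3), (1,4), (1,5), (2,5), (3,5), (4,5). Each pair (i,j) satisfies i < j and arr[i] > arr[j].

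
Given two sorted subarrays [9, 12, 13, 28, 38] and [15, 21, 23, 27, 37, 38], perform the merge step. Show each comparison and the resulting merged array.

Merging process:

Compare 9 vs 15: take 9 from left. Merged: [9]
Compare 12 vs 15: take 12 from left. Merged: [9, 12]
Compare 13 vs 15: take 13 from left. Merged: [9, 12, 13]
Compare 28 vs 15: take 15 from right. Merged: [9, 12, 13, 15]
Compare 28 vs 21: take 21 from right. Merged: [9, 12, 13, 15, 21]
Compare 28 vs 23: take 23 from right. Merged: [9, 12, 13, 15, 21, 23]
Compare 28 vs 27: take 27 from right. Merged: [9, 12, 13, 15, 21, 23, 27]
Compare 28 vs 37: take 28 from left. Merged: [9, 12, 13, 15, 21, 23, 27, 28]
Compare 38 vs 37: take 37 from right. Merged: [9, 12, 13, 15, 21, 23, 27, 28, 37]
Compare 38 vs 38: take 38 from left. Merged: [9, 12, 13, 15, 21, 23, 27, 28, 37, 38]
Append remaining from right: [38]. Merged: [9, 12, 13, 15, 21, 23, 27, 28, 37, 38, 38]

Final merged array: [9, 12, 13, 15, 21, 23, 27, 28, 37, 38, 38]
Total comparisons: 10

The merged array is [9, 12, 13, 15, 21, 23, 27, 28, 37, 38, 38], requiring 10 comparisons. The merge step runs in O(n) time where n is the total number of elements.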